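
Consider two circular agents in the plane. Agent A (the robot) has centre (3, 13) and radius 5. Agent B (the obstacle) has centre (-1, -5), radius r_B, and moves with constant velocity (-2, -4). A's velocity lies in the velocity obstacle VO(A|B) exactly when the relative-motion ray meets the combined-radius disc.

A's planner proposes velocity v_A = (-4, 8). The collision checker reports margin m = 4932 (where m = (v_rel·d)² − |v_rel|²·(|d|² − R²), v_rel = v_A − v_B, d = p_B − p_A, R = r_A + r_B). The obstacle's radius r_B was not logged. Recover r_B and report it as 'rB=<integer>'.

m = 4932
d = (-4, -18);  v_rel = (-2, 12),  |v_rel|² = 148
v_rel×d = (-2)·(-18) − (12)·(-4) = 84
since m = R²·148 − 84²:  R² = (7056 + 4932) / 148 = 81
R = √81 = 9  ⇒  r_B = 9 − 5 = 4

rB=4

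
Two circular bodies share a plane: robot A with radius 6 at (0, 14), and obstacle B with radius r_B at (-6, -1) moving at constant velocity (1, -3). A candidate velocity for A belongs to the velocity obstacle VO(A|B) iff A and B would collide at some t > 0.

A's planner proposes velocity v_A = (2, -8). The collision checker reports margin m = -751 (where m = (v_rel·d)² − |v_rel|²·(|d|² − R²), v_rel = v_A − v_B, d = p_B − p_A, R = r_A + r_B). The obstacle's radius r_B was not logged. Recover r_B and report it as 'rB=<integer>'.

m = -751
d = (-6, -15);  v_rel = (1, -5),  |v_rel|² = 26
v_rel×d = (1)·(-15) − (-5)·(-6) = -45
since m = R²·26 − (-45)²:  R² = (2025 + -751) / 26 = 49
R = √49 = 7  ⇒  r_B = 7 − 6 = 1

rB=1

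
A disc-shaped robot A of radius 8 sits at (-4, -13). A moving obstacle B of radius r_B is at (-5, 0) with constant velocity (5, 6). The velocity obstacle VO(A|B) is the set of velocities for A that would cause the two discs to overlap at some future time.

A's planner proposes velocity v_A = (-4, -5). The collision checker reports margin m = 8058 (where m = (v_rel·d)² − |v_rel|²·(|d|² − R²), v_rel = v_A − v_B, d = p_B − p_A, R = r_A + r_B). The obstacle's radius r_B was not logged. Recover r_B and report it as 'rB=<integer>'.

m = 8058
d = (-1, 13);  v_rel = (-9, -11),  |v_rel|² = 202
v_rel×d = (-9)·(13) − (-11)·(-1) = -128
since m = R²·202 − (-128)²:  R² = (16384 + 8058) / 202 = 121
R = √121 = 11  ⇒  r_B = 11 − 8 = 3

rB=3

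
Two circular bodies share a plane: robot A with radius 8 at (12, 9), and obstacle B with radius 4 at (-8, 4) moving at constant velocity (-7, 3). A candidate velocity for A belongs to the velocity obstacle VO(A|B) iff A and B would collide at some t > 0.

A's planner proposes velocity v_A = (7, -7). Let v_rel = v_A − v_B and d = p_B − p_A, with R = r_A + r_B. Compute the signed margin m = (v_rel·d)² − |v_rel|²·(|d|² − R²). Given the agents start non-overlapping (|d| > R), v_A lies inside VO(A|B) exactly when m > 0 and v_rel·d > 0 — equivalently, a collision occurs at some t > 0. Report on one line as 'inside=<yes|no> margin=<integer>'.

d = (-20, -5),  |d|² = 425;  R = 8+4 = 12,  c = 425−12² = 281
v_rel = (14, -10),  |v_rel|² = 296;  v_rel·d = (14)·(-20) + (-10)·(-5) = -230
296·t² + 460·t + 281 = 0  ⇒  m = (-230)² − 296·281 = -30276
m = -30276 < 0,  v_rel·d = -230 < 0  ⇒  outside

inside=no margin=-30276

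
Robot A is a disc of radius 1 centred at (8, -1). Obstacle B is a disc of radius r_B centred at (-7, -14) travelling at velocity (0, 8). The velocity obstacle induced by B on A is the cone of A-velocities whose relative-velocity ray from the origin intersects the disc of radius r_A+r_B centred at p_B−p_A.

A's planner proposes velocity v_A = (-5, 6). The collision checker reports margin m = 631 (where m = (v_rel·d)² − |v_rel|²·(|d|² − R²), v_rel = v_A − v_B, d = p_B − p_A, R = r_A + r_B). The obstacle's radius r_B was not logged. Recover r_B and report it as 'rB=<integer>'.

m = 631
d = (-15, -13);  v_rel = (-5, -2),  |v_rel|² = 29
v_rel×d = (-5)·(-13) − (-2)·(-15) = 35
since m = R²·29 − 35²:  R² = (1225 + 631) / 29 = 64
R = √64 = 8  ⇒  r_B = 8 − 1 = 7

rB=7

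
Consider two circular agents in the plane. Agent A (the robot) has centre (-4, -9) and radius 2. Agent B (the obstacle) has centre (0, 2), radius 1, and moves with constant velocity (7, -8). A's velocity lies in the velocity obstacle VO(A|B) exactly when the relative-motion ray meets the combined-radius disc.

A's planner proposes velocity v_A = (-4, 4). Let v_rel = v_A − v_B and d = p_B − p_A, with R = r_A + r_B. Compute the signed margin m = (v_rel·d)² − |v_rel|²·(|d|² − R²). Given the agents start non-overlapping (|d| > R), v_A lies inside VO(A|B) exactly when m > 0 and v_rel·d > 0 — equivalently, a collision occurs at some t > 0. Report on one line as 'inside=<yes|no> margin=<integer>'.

d = (4, 11),  |d|² = 137;  R = 2+1 = 3,  c = 137−3² = 128
v_rel = (-11, 12),  |v_rel|² = 265;  v_rel·d = (-11)·(4) + (12)·(11) = 88
265·t² − 176·t + 128 = 0  ⇒  m = 88² − 265·128 = -26176
m = -26176 < 0,  v_rel·d = 88 > 0  ⇒  outside

inside=no margin=-26176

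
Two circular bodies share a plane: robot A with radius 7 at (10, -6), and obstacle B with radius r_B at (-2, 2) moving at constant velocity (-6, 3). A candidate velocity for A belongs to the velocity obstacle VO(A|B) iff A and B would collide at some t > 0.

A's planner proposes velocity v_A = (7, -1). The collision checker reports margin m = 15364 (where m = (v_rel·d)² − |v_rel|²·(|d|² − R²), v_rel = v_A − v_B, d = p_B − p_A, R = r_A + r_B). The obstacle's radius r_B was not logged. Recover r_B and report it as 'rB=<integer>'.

m = 15364
d = (-12, 8);  v_rel = (13, -4),  |v_rel|² = 185
v_rel×d = (13)·(8) − (-4)·(-12) = 56
since m = R²·185 − 56²:  R² = (3136 + 15364) / 185 = 100
R = √100 = 10  ⇒  r_B = 10 − 7 = 3

rB=3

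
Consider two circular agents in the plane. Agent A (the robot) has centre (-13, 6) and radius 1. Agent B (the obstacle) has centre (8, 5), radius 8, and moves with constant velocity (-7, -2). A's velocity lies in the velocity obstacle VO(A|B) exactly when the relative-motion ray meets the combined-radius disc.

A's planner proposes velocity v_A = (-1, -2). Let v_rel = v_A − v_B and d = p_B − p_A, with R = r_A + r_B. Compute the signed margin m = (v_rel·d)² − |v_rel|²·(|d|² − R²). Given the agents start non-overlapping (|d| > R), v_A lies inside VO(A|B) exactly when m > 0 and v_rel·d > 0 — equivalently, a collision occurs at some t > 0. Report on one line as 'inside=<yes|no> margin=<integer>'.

d = (21, -1),  |d|² = 442;  R = 1+8 = 9,  c = 442−9² = 361
v_rel = (6, 0),  |v_rel|² = 36;  v_rel·d = (6)·(21) + (0)·(-1) = 126
36·t² − 252·t + 361 = 0  ⇒  m = 126² − 36·361 = 2880
m = 2880 > 0,  v_rel·d = 126 > 0  ⇒  inside

inside=yes margin=2880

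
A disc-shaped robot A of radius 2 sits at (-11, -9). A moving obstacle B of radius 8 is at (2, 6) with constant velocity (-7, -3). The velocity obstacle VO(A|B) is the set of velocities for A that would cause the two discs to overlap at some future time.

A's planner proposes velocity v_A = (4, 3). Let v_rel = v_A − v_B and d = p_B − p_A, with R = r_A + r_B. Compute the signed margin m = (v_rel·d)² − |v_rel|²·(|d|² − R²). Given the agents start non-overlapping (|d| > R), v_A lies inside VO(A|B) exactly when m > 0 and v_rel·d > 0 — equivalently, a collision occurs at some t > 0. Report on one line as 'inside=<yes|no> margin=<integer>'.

d = (13, 15),  |d|² = 394;  R = 2+8 = 10,  c = 394−10² = 294
v_rel = (11, 6),  |v_rel|² = 157;  v_rel·d = (11)·(13) + (6)·(15) = 233
157·t² − 466·t + 294 = 0  ⇒  m = 233² − 157·294 = 8131
m = 8131 > 0,  v_rel·d = 233 > 0  ⇒  inside

inside=yes margin=8131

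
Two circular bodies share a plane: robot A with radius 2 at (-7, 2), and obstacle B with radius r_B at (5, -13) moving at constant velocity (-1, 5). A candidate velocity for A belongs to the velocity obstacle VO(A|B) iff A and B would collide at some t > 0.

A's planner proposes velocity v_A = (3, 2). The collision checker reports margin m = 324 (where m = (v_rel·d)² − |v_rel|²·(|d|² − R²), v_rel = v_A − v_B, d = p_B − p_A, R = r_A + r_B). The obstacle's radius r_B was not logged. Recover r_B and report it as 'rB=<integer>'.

m = 324
d = (12, -15);  v_rel = (4, -3),  |v_rel|² = 25
v_rel×d = (4)·(-15) − (-3)·(12) = -24
since m = R²·25 − (-24)²:  R² = (576 + 324) / 25 = 36
R = √36 = 6  ⇒  r_B = 6 − 2 = 4

rB=4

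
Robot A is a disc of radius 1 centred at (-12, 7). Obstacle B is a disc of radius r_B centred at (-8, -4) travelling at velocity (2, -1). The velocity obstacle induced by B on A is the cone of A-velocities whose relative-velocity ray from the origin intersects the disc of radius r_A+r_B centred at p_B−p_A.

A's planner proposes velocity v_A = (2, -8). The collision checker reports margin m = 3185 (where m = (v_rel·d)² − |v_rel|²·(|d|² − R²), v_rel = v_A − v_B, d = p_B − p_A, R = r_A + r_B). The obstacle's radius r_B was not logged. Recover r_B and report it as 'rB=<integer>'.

m = 3185
d = (4, -11);  v_rel = (0, -7),  |v_rel|² = 49
v_rel×d = (0)·(-11) − (-7)·(4) = 28
since m = R²·49 − 28²:  R² = (784 + 3185) / 49 = 81
R = √81 = 9  ⇒  r_B = 9 − 1 = 8

rB=8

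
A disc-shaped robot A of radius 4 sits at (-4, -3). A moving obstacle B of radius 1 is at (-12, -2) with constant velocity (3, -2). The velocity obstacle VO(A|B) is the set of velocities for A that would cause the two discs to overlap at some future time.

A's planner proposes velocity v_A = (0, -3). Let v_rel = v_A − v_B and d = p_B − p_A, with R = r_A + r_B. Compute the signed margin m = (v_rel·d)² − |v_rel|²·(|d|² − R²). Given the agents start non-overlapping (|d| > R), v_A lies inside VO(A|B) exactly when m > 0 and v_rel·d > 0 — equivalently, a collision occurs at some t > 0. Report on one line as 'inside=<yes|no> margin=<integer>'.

d = (-8, 1),  |d|² = 65;  R = 4+1 = 5,  c = 65−5² = 40
v_rel = (-3, -1),  |v_rel|² = 10;  v_rel·d = (-3)·(-8) + (-1)·(1) = 23
10·t² − 46·t + 40 = 0  ⇒  m = 23² − 10·40 = 129
m = 129 > 0,  v_rel·d = 23 > 0  ⇒  inside

inside=yes margin=129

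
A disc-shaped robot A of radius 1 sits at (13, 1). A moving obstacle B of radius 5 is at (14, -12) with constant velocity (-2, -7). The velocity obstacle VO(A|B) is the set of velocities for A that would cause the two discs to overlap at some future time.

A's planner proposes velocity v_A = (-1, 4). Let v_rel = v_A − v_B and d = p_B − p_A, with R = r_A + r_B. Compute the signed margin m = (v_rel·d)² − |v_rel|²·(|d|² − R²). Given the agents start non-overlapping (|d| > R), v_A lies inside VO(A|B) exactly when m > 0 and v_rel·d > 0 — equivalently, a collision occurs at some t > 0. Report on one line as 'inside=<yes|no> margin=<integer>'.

d = (1, -13),  |d|² = 170;  R = 1+5 = 6,  c = 170−6² = 134
v_rel = (1, 11),  |v_rel|² = 122;  v_rel·d = (1)·(1) + (11)·(-13) = -142
122·t² + 284·t + 134 = 0  ⇒  m = (-142)² − 122·134 = 3816
m = 3816 > 0,  v_rel·d = -142 < 0  ⇒  outside

inside=no margin=3816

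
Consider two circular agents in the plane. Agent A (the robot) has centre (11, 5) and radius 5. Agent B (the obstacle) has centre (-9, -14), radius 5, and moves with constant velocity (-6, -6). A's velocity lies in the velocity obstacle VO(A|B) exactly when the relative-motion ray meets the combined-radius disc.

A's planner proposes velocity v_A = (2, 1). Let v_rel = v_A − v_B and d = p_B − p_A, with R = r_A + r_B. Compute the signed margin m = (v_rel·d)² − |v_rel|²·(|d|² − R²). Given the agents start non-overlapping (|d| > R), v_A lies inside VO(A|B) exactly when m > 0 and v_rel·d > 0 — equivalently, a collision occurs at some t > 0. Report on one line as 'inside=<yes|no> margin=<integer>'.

d = (-20, -19),  |d|² = 761;  R = 5+5 = 10,  c = 761−10² = 661
v_rel = (8, 7),  |v_rel|² = 113;  v_rel·d = (8)·(-20) + (7)·(-19) = -293
113·t² + 586·t + 661 = 0  ⇒  m = (-293)² − 113·661 = 11156
m = 11156 > 0,  v_rel·d = -293 < 0  ⇒  outside

inside=no margin=11156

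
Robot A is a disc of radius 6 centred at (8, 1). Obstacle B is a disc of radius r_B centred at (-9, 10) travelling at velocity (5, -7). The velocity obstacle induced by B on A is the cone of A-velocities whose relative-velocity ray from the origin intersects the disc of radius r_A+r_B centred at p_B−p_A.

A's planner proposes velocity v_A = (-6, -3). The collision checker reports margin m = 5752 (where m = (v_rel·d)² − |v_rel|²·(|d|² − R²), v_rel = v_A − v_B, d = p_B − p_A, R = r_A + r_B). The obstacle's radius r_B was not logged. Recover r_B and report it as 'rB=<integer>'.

m = 5752
d = (-17, 9);  v_rel = (-11, 4),  |v_rel|² = 137
v_rel×d = (-11)·(9) − (4)·(-17) = -31
since m = R²·137 − (-31)²:  R² = (961 + 5752) / 137 = 49
R = √49 = 7  ⇒  r_B = 7 − 6 = 1

rB=1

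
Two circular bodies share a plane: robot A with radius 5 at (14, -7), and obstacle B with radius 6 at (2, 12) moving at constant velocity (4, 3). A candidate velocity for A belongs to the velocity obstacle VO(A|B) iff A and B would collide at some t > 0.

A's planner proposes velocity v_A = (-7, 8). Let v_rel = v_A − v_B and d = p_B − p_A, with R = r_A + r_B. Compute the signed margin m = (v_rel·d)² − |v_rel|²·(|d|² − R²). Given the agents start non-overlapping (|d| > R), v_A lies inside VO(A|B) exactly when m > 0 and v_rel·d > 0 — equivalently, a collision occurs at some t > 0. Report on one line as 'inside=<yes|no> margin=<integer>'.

d = (-12, 19),  |d|² = 505;  R = 5+6 = 11,  c = 505−11² = 384
v_rel = (-11, 5),  |v_rel|² = 146;  v_rel·d = (-11)·(-12) + (5)·(19) = 227
146·t² − 454·t + 384 = 0  ⇒  m = 227² − 146·384 = -4535
m = -4535 < 0,  v_rel·d = 227 > 0  ⇒  outside

inside=no margin=-4535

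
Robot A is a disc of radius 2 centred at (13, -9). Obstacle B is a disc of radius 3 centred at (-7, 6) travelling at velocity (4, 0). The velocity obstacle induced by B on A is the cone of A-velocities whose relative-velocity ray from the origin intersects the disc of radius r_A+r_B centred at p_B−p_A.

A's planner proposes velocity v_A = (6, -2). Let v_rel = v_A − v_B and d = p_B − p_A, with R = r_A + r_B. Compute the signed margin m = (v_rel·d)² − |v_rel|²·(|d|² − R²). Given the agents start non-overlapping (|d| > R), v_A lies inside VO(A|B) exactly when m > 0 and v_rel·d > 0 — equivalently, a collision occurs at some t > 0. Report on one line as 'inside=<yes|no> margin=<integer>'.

d = (-20, 15),  |d|² = 625;  R = 2+3 = 5,  c = 625−5² = 600
v_rel = (2, -2),  |v_rel|² = 8;  v_rel·d = (2)·(-20) + (-2)·(15) = -70
8·t² + 140·t + 600 = 0  ⇒  m = (-70)² − 8·600 = 100
m = 100 > 0,  v_rel·d = -70 < 0  ⇒  outside

inside=no margin=100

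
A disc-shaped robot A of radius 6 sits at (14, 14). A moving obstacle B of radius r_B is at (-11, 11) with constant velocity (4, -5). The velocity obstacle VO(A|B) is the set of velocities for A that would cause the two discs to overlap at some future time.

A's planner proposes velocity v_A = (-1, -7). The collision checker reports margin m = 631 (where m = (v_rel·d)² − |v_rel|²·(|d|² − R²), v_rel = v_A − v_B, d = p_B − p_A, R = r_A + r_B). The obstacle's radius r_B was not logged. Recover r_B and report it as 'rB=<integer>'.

m = 631
d = (-25, -3);  v_rel = (-5, -2),  |v_rel|² = 29
v_rel×d = (-5)·(-3) − (-2)·(-25) = -35
since m = R²·29 − (-35)²:  R² = (1225 + 631) / 29 = 64
R = √64 = 8  ⇒  r_B = 8 − 6 = 2

rB=2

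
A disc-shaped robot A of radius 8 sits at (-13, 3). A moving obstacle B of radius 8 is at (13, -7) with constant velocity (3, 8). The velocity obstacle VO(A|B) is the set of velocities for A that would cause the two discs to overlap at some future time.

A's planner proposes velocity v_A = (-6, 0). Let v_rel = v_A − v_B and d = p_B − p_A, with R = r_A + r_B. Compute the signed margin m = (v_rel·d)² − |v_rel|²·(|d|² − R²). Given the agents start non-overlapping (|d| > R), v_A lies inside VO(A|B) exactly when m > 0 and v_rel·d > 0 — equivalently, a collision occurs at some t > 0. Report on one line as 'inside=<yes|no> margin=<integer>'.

d = (26, -10),  |d|² = 776;  R = 8+8 = 16,  c = 776−16² = 520
v_rel = (-9, -8),  |v_rel|² = 145;  v_rel·d = (-9)·(26) + (-8)·(-10) = -154
145·t² + 308·t + 520 = 0  ⇒  m = (-154)² − 145·520 = -51684
m = -51684 < 0,  v_rel·d = -154 < 0  ⇒  outside

inside=no margin=-51684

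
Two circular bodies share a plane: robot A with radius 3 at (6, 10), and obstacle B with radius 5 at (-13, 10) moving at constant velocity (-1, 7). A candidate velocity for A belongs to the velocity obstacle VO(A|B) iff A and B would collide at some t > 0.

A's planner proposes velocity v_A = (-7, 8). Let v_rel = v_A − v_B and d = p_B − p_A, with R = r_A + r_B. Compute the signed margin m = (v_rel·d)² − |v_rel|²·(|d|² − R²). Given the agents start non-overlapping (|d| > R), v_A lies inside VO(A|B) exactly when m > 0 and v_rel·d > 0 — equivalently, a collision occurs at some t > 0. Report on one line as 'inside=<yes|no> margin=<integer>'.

d = (-19, 0),  |d|² = 361;  R = 3+5 = 8,  c = 361−8² = 297
v_rel = (-6, 1),  |v_rel|² = 37;  v_rel·d = (-6)·(-19) + (1)·(0) = 114
37·t² − 228·t + 297 = 0  ⇒  m = 114² − 37·297 = 2007
m = 2007 > 0,  v_rel·d = 114 > 0  ⇒  inside

inside=yes margin=2007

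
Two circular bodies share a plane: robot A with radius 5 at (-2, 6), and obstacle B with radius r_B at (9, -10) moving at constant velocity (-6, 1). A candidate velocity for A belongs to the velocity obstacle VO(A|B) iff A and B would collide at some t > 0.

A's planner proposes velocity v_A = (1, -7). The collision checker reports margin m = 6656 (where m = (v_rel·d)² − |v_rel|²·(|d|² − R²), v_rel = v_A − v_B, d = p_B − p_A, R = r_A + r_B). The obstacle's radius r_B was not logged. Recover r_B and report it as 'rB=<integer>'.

m = 6656
d = (11, -16);  v_rel = (7, -8),  |v_rel|² = 113
v_rel×d = (7)·(-16) − (-8)·(11) = -24
since m = R²·113 − (-24)²:  R² = (576 + 6656) / 113 = 64
R = √64 = 8  ⇒  r_B = 8 − 5 = 3

rB=3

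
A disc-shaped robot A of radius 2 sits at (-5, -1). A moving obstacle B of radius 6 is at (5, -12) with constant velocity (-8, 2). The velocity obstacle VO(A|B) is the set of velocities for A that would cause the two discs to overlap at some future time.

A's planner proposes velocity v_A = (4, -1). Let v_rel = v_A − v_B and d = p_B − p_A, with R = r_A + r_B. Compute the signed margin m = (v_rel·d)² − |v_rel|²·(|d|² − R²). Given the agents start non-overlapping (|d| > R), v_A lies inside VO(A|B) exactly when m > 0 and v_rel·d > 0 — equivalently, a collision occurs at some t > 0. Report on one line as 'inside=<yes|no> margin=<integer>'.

d = (10, -11),  |d|² = 221;  R = 2+6 = 8,  c = 221−8² = 157
v_rel = (12, -3),  |v_rel|² = 153;  v_rel·d = (12)·(10) + (-3)·(-11) = 153
153·t² − 306·t + 157 = 0  ⇒  m = 153² − 153·157 = -612
m = -612 < 0,  v_rel·d = 153 > 0  ⇒  outside

inside=no margin=-612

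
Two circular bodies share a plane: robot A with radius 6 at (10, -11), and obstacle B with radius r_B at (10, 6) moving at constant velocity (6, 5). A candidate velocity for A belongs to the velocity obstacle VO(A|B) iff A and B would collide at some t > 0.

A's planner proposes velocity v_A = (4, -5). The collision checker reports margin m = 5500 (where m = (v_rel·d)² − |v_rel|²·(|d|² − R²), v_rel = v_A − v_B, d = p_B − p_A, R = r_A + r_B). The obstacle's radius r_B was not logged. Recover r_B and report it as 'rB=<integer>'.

m = 5500
d = (0, 17);  v_rel = (-2, -10),  |v_rel|² = 104
v_rel×d = (-2)·(17) − (-10)·(0) = -34
since m = R²·104 − (-34)²:  R² = (1156 + 5500) / 104 = 64
R = √64 = 8  ⇒  r_B = 8 − 6 = 2

rB=2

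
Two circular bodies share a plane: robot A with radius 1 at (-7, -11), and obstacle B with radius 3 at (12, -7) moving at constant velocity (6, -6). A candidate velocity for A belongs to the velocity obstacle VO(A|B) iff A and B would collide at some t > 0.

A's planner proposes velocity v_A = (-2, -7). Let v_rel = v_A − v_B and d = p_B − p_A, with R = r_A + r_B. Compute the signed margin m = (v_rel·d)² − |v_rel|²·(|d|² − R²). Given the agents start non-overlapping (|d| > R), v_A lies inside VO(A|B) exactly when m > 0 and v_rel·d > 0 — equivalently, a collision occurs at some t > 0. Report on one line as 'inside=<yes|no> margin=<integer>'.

d = (19, 4),  |d|² = 377;  R = 1+3 = 4,  c = 377−4² = 361
v_rel = (-8, -1),  |v_rel|² = 65;  v_rel·d = (-8)·(19) + (-1)·(4) = -156
65·t² + 312·t + 361 = 0  ⇒  m = (-156)² − 65·361 = 871
m = 871 > 0,  v_rel·d = -156 < 0  ⇒  outside

inside=no margin=871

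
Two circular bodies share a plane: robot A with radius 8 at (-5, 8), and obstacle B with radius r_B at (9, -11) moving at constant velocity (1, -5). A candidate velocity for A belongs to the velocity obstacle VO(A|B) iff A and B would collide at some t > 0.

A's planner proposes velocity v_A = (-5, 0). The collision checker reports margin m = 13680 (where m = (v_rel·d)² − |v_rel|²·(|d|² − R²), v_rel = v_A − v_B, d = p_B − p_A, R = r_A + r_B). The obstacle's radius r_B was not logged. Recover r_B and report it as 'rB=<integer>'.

m = 13680
d = (14, -19);  v_rel = (-6, 5),  |v_rel|² = 61
v_rel×d = (-6)·(-19) − (5)·(14) = 44
since m = R²·61 − 44²:  R² = (1936 + 13680) / 61 = 256
R = √256 = 16  ⇒  r_B = 16 − 8 = 8

rB=8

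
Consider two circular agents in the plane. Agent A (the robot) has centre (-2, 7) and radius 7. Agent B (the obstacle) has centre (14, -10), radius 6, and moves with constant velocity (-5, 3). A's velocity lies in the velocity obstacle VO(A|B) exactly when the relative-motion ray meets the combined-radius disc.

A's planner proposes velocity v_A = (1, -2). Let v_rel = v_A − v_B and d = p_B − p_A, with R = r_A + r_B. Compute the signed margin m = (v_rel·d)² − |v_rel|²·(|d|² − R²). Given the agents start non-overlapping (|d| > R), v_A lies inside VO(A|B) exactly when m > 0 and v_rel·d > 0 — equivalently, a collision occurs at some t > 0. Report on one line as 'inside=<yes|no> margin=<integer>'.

d = (16, -17),  |d|² = 545;  R = 7+6 = 13,  c = 545−13² = 376
v_rel = (6, -5),  |v_rel|² = 61;  v_rel·d = (6)·(16) + (-5)·(-17) = 181
61·t² − 362·t + 376 = 0  ⇒  m = 181² − 61·376 = 9825
m = 9825 > 0,  v_rel·d = 181 > 0  ⇒  inside

inside=yes margin=9825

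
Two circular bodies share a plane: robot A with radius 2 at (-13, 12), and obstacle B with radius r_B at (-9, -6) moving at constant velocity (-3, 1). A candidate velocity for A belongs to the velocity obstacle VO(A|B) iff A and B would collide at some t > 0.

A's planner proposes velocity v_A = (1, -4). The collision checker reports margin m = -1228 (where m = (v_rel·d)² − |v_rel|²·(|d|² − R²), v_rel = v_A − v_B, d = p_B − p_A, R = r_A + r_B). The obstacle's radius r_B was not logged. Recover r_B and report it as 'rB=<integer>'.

m = -1228
d = (4, -18);  v_rel = (4, -5),  |v_rel|² = 41
v_rel×d = (4)·(-18) − (-5)·(4) = -52
since m = R²·41 − (-52)²:  R² = (2704 + -1228) / 41 = 36
R = √36 = 6  ⇒  r_B = 6 − 2 = 4

rB=4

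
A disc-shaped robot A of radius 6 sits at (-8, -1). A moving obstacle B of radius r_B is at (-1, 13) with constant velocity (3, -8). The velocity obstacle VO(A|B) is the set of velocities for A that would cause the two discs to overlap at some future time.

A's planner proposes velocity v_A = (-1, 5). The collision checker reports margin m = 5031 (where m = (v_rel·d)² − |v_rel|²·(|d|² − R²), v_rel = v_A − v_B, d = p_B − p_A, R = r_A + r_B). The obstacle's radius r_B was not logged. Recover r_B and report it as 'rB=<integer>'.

m = 5031
d = (7, 14);  v_rel = (-4, 13),  |v_rel|² = 185
v_rel×d = (-4)·(14) − (13)·(7) = -147
since m = R²·185 − (-147)²:  R² = (21609 + 5031) / 185 = 144
R = √144 = 12  ⇒  r_B = 12 − 6 = 6

rB=6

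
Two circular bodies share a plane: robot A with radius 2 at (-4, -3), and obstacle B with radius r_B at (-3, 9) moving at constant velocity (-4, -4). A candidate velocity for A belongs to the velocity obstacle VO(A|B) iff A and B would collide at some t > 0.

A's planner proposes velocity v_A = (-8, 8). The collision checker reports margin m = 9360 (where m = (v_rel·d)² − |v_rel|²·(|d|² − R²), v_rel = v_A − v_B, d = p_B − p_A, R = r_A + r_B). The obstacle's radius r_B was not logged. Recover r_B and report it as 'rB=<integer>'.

m = 9360
d = (1, 12);  v_rel = (-4, 12),  |v_rel|² = 160
v_rel×d = (-4)·(12) − (12)·(1) = -60
since m = R²·160 − (-60)²:  R² = (3600 + 9360) / 160 = 81
R = √81 = 9  ⇒  r_B = 9 − 2 = 7

rB=7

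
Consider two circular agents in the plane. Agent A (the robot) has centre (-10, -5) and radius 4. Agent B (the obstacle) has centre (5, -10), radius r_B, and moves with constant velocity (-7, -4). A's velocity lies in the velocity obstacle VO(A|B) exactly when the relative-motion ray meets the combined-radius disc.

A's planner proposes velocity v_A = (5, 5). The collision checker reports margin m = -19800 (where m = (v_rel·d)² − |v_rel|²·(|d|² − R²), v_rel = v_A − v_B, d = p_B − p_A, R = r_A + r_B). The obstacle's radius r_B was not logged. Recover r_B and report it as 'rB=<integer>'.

m = -19800
d = (15, -5);  v_rel = (12, 9),  |v_rel|² = 225
v_rel×d = (12)·(-5) − (9)·(15) = -195
since m = R²·225 − (-195)²:  R² = (38025 + -19800) / 225 = 81
R = √81 = 9  ⇒  r_B = 9 − 4 = 5

rB=5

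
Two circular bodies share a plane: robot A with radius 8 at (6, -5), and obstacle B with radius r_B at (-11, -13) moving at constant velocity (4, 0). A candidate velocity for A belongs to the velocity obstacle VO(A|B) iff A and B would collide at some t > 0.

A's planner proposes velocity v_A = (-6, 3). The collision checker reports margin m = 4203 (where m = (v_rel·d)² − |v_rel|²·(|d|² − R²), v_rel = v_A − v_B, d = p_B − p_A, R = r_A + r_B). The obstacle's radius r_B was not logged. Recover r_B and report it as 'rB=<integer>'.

m = 4203
d = (-17, -8);  v_rel = (-10, 3),  |v_rel|² = 109
v_rel×d = (-10)·(-8) − (3)·(-17) = 131
since m = R²·109 − 131²:  R² = (17161 + 4203) / 109 = 196
R = √196 = 14  ⇒  r_B = 14 − 8 = 6

rB=6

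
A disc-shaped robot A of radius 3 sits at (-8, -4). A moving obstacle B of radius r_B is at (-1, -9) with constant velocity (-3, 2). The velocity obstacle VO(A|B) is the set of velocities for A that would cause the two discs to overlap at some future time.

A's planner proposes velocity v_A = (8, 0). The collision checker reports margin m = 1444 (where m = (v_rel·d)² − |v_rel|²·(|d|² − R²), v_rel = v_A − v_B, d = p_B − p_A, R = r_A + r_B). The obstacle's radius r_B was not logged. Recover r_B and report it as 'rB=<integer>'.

m = 1444
d = (7, -5);  v_rel = (11, -2),  |v_rel|² = 125
v_rel×d = (11)·(-5) − (-2)·(7) = -41
since m = R²·125 − (-41)²:  R² = (1681 + 1444) / 125 = 25
R = √25 = 5  ⇒  r_B = 5 − 3 = 2

rB=2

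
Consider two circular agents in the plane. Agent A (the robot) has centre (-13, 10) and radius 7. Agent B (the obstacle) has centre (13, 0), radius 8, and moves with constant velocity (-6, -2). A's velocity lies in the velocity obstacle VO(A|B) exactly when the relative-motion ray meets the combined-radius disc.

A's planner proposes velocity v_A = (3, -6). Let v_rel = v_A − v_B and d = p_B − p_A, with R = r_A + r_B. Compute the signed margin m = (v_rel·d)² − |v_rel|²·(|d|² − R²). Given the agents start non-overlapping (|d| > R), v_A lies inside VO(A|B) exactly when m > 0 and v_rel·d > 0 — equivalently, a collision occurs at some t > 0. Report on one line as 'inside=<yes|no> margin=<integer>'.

d = (26, -10),  |d|² = 776;  R = 7+8 = 15,  c = 776−15² = 551
v_rel = (9, -4),  |v_rel|² = 97;  v_rel·d = (9)·(26) + (-4)·(-10) = 274
97·t² − 548·t + 551 = 0  ⇒  m = 274² − 97·551 = 21629
m = 21629 > 0,  v_rel·d = 274 > 0  ⇒  inside

inside=yes margin=21629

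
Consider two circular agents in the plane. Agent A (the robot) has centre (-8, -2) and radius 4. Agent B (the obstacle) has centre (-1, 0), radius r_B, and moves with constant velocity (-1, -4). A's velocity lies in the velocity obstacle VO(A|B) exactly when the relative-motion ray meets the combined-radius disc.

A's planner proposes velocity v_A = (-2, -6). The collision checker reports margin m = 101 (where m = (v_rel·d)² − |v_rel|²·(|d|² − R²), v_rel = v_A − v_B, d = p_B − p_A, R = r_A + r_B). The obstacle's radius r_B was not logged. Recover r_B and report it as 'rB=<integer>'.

m = 101
d = (7, 2);  v_rel = (-1, -2),  |v_rel|² = 5
v_rel×d = (-1)·(2) − (-2)·(7) = 12
since m = R²·5 − 12²:  R² = (144 + 101) / 5 = 49
R = √49 = 7  ⇒  r_B = 7 − 4 = 3

rB=3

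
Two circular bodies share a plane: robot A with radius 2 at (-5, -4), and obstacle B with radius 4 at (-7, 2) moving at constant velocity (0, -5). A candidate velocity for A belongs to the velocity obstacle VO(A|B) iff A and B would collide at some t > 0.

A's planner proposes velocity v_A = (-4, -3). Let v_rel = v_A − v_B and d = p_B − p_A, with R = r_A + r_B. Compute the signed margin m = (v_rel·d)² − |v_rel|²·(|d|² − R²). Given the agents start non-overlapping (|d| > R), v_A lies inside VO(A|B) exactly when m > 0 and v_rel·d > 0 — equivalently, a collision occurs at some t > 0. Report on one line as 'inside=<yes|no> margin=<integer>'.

d = (-2, 6),  |d|² = 40;  R = 2+4 = 6,  c = 40−6² = 4
v_rel = (-4, 2),  |v_rel|² = 20;  v_rel·d = (-4)·(-2) + (2)·(6) = 20
20·t² − 40·t + 4 = 0  ⇒  m = 20² − 20·4 = 320
m = 320 > 0,  v_rel·d = 20 > 0  ⇒  inside

inside=yes margin=320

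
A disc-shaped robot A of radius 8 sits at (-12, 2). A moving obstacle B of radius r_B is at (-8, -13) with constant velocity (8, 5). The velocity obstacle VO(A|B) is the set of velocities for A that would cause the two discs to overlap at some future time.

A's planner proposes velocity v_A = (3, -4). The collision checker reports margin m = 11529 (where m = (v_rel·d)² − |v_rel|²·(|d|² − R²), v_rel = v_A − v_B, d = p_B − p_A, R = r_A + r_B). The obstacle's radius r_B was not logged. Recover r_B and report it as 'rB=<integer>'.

m = 11529
d = (4, -15);  v_rel = (-5, -9),  |v_rel|² = 106
v_rel×d = (-5)·(-15) − (-9)·(4) = 111
since m = R²·106 − 111²:  R² = (12321 + 11529) / 106 = 225
R = √225 = 15  ⇒  r_B = 15 − 8 = 7

rB=7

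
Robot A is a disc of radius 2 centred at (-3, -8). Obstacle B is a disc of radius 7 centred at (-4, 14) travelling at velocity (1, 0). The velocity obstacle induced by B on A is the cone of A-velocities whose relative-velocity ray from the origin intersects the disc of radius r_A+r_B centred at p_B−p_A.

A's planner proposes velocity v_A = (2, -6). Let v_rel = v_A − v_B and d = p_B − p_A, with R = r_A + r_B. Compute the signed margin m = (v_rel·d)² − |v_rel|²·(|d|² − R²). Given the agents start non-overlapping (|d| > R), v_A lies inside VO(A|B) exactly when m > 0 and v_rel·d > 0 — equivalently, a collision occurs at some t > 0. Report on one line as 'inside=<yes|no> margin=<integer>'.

d = (-1, 22),  |d|² = 485;  R = 2+7 = 9,  c = 485−9² = 404
v_rel = (1, -6),  |v_rel|² = 37;  v_rel·d = (1)·(-1) + (-6)·(22) = -133
37·t² + 266·t + 404 = 0  ⇒  m = (-133)² − 37·404 = 2741
m = 2741 > 0,  v_rel·d = -133 < 0  ⇒  outside

inside=no margin=2741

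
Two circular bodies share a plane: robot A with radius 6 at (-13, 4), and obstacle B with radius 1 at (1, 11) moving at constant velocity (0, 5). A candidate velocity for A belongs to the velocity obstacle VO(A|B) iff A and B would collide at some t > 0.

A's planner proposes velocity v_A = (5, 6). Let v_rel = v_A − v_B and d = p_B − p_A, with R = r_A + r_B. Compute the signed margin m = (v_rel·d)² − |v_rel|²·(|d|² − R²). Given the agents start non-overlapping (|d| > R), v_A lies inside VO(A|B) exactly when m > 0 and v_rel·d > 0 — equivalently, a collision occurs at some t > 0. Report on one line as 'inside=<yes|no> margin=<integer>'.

d = (14, 7),  |d|² = 245;  R = 6+1 = 7,  c = 245−7² = 196
v_rel = (5, 1),  |v_rel|² = 26;  v_rel·d = (5)·(14) + (1)·(7) = 77
26·t² − 154·t + 196 = 0  ⇒  m = 77² − 26·196 = 833
m = 833 > 0,  v_rel·d = 77 > 0  ⇒  inside

inside=yes margin=833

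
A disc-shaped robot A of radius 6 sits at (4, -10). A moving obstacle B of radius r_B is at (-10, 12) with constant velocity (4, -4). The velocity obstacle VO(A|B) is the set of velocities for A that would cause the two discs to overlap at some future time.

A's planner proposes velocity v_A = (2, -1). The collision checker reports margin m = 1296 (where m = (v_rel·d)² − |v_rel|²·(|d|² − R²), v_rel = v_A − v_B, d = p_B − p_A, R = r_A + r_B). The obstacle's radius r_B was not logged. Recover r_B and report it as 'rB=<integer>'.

m = 1296
d = (-14, 22);  v_rel = (-2, 3),  |v_rel|² = 13
v_rel×d = (-2)·(22) − (3)·(-14) = -2
since m = R²·13 − (-2)²:  R² = (4 + 1296) / 13 = 100
R = √100 = 10  ⇒  r_B = 10 − 6 = 4

rB=4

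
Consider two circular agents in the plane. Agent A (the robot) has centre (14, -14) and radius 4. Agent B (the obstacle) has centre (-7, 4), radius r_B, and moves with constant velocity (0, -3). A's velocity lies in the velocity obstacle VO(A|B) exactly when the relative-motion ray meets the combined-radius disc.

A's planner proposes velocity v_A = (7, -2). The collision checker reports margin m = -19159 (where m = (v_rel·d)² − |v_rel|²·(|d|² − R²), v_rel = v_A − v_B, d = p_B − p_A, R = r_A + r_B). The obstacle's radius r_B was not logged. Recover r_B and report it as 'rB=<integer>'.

m = -19159
d = (-21, 18);  v_rel = (7, 1),  |v_rel|² = 50
v_rel×d = (7)·(18) − (1)·(-21) = 147
since m = R²·50 − 147²:  R² = (21609 + -19159) / 50 = 49
R = √49 = 7  ⇒  r_B = 7 − 4 = 3

rB=3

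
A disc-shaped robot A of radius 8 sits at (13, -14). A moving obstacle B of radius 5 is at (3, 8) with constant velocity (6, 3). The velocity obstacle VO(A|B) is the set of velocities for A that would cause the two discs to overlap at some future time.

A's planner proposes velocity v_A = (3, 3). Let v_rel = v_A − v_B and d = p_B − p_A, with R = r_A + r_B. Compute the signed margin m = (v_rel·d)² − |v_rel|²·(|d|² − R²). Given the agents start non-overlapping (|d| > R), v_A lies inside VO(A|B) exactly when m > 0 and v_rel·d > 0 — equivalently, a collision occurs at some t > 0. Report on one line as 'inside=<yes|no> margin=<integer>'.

d = (-10, 22),  |d|² = 584;  R = 8+5 = 13,  c = 584−13² = 415
v_rel = (-3, 0),  |v_rel|² = 9;  v_rel·d = (-3)·(-10) + (0)·(22) = 30
9·t² − 60·t + 415 = 0  ⇒  m = 30² − 9·415 = -2835
m = -2835 < 0,  v_rel·d = 30 > 0  ⇒  outside

inside=no margin=-2835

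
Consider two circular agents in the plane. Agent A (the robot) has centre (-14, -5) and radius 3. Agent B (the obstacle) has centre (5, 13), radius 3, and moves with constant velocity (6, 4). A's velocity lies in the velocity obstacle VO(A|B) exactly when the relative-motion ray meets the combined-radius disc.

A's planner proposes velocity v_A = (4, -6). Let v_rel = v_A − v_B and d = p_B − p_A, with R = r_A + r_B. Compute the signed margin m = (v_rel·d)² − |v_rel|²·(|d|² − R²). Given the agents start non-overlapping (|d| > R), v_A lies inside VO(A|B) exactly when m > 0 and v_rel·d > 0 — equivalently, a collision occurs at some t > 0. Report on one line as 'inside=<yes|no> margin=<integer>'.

d = (19, 18),  |d|² = 685;  R = 3+3 = 6,  c = 685−6² = 649
v_rel = (-2, -10),  |v_rel|² = 104;  v_rel·d = (-2)·(19) + (-10)·(18) = -218
104·t² + 436·t + 649 = 0  ⇒  m = (-218)² − 104·649 = -19972
m = -19972 < 0,  v_rel·d = -218 < 0  ⇒  outside

inside=no margin=-19972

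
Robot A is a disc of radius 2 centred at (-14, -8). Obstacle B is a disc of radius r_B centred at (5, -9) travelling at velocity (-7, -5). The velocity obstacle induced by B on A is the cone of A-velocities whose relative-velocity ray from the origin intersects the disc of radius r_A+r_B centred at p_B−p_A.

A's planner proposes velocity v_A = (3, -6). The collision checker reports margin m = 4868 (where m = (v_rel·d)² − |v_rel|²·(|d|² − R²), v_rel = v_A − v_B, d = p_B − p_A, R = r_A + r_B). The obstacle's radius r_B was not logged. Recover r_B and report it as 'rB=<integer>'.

m = 4868
d = (19, -1);  v_rel = (10, -1),  |v_rel|² = 101
v_rel×d = (10)·(-1) − (-1)·(19) = 9
since m = R²·101 − 9²:  R² = (81 + 4868) / 101 = 49
R = √49 = 7  ⇒  r_B = 7 − 2 = 5

rB=5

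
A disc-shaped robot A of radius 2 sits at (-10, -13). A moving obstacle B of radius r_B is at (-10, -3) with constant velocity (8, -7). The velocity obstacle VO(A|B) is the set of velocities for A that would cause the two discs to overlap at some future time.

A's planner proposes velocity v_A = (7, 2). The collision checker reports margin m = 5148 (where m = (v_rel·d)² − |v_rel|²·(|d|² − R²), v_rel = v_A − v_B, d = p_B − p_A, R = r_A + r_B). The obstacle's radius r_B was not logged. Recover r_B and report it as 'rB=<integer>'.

m = 5148
d = (0, 10);  v_rel = (-1, 9),  |v_rel|² = 82
v_rel×d = (-1)·(10) − (9)·(0) = -10
since m = R²·82 − (-10)²:  R² = (100 + 5148) / 82 = 64
R = √64 = 8  ⇒  r_B = 8 − 2 = 6

rB=6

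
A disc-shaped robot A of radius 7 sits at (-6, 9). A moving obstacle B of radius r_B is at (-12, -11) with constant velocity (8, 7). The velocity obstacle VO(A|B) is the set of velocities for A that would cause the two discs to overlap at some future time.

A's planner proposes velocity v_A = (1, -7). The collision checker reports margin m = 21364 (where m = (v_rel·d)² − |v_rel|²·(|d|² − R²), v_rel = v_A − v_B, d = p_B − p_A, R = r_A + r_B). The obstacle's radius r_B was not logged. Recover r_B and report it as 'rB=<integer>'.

m = 21364
d = (-6, -20);  v_rel = (-7, -14),  |v_rel|² = 245
v_rel×d = (-7)·(-20) − (-14)·(-6) = 56
since m = R²·245 − 56²:  R² = (3136 + 21364) / 245 = 100
R = √100 = 10  ⇒  r_B = 10 − 7 = 3

rB=3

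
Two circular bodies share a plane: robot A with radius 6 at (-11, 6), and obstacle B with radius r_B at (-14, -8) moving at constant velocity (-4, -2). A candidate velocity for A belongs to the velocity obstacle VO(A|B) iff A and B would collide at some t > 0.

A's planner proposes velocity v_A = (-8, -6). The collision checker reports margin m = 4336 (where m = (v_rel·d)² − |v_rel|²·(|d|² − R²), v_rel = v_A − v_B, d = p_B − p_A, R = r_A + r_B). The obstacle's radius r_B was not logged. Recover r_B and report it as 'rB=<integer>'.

m = 4336
d = (-3, -14);  v_rel = (-4, -4),  |v_rel|² = 32
v_rel×d = (-4)·(-14) − (-4)·(-3) = 44
since m = R²·32 − 44²:  R² = (1936 + 4336) / 32 = 196
R = √196 = 14  ⇒  r_B = 14 − 6 = 8

rB=8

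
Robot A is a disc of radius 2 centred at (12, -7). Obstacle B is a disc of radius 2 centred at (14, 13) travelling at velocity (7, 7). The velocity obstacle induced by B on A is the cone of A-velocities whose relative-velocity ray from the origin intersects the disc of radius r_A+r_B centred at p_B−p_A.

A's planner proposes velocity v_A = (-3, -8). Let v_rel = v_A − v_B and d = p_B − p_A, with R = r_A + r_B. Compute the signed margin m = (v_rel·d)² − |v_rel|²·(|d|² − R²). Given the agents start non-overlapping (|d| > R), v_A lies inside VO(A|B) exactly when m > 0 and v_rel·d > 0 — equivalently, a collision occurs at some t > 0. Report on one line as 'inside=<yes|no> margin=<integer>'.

d = (2, 20),  |d|² = 404;  R = 2+2 = 4,  c = 404−4² = 388
v_rel = (-10, -15),  |v_rel|² = 325;  v_rel·d = (-10)·(2) + (-15)·(20) = -320
325·t² + 640·t + 388 = 0  ⇒  m = (-320)² − 325·388 = -23700
m = -23700 < 0,  v_rel·d = -320 < 0  ⇒  outside

inside=no margin=-23700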